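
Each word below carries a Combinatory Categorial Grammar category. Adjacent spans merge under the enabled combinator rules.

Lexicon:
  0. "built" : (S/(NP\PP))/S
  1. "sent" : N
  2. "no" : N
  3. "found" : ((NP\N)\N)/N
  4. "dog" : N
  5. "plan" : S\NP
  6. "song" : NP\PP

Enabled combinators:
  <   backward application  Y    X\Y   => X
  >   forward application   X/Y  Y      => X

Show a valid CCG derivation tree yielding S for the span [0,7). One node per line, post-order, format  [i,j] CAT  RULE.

[0,7] S   >
  [0,6] S/(NP\PP)   >
    [0,1] "built" : (S/(NP\PP))/S
    [1,6] S   <
      [1,5] NP   <
        [1,2] "sent" : N
        [2,5] NP\N   <
          [2,3] "no" : N
          [3,5] (NP\N)\N   >
            [3,4] "found" : ((NP\N)\N)/N
            [4,5] "dog" : N
      [5,6] "plan" : S\NP
  [6,7] "song" : NP\PP

[0,1] (S/(NP\PP))/S  lex  "built"
[1,2] N  lex  "sent"
[2,3] N  lex  "no"
[3,4] ((NP\N)\N)/N  lex  "found"
[4,5] N  lex  "dog"
[3,5] (NP\N)\N  >  k=4
[2,5] NP\N  <  k=3
[1,5] NP  <  k=2
[5,6] S\NP  lex  "plan"
[1,6] S  <  k=5
[0,6] S/(NP\PP)  >  k=1
[6,7] NP\PP  lex  "song"
[0,7] S  >  k=6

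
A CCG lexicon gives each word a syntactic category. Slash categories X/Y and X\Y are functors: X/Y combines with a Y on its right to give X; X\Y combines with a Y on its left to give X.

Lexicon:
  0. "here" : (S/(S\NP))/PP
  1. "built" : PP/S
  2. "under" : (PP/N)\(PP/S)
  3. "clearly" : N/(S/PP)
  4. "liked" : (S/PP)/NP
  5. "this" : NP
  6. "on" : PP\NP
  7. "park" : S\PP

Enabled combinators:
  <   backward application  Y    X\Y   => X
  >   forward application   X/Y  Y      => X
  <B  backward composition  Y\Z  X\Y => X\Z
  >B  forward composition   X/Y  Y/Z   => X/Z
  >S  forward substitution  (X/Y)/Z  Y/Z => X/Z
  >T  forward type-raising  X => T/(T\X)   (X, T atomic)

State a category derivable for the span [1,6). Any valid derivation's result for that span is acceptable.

PP

[0,8] S   >
  [0,6] S/(S\NP)   >
    [0,1] "here" : (S/(S\NP))/PP
    [1,6] PP   >
      [1,3] PP/N   <
        [1,2] "built" : PP/S
        [2,3] "under" : (PP/N)\(PP/S)
      [3,6] N   >
        [3,4] "clearly" : N/(S/PP)
        [4,6] S/PP   >
          [4,5] "liked" : (S/PP)/NP
          [5,6] "this" : NP
  [6,8] S\NP   <B
    [6,7] "on" : PP\NP
    [7,8] "park" : S\PP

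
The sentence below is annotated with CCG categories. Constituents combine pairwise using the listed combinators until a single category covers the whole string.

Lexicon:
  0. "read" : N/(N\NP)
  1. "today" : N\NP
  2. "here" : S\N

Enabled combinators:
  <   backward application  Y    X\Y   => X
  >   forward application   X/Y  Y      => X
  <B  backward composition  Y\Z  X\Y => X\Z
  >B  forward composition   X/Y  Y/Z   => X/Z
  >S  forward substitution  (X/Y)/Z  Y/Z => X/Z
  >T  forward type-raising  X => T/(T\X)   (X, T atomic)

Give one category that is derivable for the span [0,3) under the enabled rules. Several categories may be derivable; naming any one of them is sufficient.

S

[0,3] S   <
  [0,2] N   >
    [0,1] "read" : N/(N\NP)
    [1,2] "today" : N\NP
  [2,3] "here" : S\N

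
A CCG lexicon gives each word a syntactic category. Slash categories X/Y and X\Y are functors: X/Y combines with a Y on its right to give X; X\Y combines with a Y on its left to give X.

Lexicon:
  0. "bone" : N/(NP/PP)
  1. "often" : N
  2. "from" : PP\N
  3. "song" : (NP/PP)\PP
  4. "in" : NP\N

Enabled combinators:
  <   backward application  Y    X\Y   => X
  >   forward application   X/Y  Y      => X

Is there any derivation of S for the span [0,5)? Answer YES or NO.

N/(NP/PP) N PP\N (NP/PP)\PP NP\N
CKY chart[0,5] = {NP}; S ∉ chart

NO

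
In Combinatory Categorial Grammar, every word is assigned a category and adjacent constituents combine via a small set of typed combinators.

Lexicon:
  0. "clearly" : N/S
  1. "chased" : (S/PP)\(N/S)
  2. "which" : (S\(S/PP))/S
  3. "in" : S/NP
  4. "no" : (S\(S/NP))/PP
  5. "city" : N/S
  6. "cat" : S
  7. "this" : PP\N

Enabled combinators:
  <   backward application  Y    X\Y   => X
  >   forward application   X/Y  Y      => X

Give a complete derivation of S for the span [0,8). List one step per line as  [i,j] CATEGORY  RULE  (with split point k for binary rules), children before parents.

[0,1] N/S  lex  "clearly"
[1,2] (S/PP)\(N/S)  lex  "chased"
[0,2] S/PP  <  k=1
[2,3] (S\(S/PP))/S  lex  "which"
[3,4] S/NP  lex  "in"
[4,5] (S\(S/NP))/PP  lex  "no"
[5,6] N/S  lex  "city"
[6,7] S  lex  "cat"
[5,7] N  >  k=6
[7,8] PP\N  lex  "this"
[5,8] PP  <  k=7
[4,8] S\(S/NP)  >  k=5
[3,8] S  <  k=4
[2,8] S\(S/PP)  >  k=3
[0,8] S  <  k=2

[0,8] S   <
  [0,2] S/PP   <
    [0,1] "clearly" : N/S
    [1,2] "chased" : (S/PP)\(N/S)
  [2,8] S\(S/PP)   >
    [2,3] "which" : (S\(S/PP))/S
    [3,8] S   <
      [3,4] "in" : S/NP
      [4,8] S\(S/NP)   >
        [4,5] "no" : (S\(S/NP))/PP
        [5,8] PP   <
          [5,7] N   >
            [5,6] "city" : N/S
            [6,7] "cat" : S
          [7,8] "this" : PP\N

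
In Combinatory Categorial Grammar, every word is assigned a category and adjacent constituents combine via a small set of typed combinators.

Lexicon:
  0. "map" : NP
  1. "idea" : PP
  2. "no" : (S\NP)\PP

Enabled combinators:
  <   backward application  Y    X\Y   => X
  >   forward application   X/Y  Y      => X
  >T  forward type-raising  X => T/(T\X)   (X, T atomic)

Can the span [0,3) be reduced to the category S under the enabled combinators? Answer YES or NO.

YES

[0,3] S   <
  [0,1] "map" : NP
  [1,3] S\NP   <
    [1,2] "idea" : PP
    [2,3] "no" : (S\NP)\PP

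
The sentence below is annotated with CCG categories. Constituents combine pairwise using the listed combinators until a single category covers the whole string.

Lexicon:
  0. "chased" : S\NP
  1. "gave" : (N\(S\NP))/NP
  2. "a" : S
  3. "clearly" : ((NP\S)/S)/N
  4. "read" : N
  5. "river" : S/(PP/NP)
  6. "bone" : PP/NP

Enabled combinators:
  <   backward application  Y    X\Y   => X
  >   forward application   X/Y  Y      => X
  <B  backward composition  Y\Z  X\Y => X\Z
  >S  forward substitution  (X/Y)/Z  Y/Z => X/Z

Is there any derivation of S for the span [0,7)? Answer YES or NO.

S\NP (N\(S\NP))/NP S ((NP\S)/S)/N N S/(PP/NP) PP/NP
CKY chart[0,7] = {N}; S ∉ chart

NO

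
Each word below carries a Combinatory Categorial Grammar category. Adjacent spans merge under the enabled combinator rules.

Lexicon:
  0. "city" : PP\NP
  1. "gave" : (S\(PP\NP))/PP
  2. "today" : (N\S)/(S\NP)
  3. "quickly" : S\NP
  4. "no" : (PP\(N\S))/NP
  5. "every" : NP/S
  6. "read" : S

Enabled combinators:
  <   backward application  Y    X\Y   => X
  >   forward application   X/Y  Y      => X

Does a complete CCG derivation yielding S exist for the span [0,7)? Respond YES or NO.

YES

[0,7] S   <
  [0,1] "city" : PP\NP
  [1,7] S\(PP\NP)   >
    [1,2] "gave" : (S\(PP\NP))/PP
    [2,7] PP   <
      [2,4] N\S   >
        [2,3] "today" : (N\S)/(S\NP)
        [3,4] "quickly" : S\NP
      [4,7] PP\(N\S)   >
        [4,5] "no" : (PP\(N\S))/NP
        [5,7] NP   >
          [5,6] "every" : NP/S
          [6,7] "read" : S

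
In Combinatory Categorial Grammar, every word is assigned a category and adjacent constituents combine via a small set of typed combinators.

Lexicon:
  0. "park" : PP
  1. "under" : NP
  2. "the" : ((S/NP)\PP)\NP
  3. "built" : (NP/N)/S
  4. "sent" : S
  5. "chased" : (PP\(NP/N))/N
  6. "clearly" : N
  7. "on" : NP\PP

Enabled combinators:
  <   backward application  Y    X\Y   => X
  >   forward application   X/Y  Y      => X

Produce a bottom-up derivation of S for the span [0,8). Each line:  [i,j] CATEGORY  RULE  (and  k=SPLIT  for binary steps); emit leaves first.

[0,8] S   >
  [0,3] S/NP   <
    [0,1] "park" : PP
    [1,3] (S/NP)\PP   <
      [1,2] "under" : NP
      [2,3] "the" : ((S/NP)\PP)\NP
  [3,8] NP   <
    [3,7] PP   <
      [3,5] NP/N   >
        [3,4] "built" : (NP/N)/S
        [4,5] "sent" : S
      [5,7] PP\(NP/N)   >
        [5,6] "chased" : (PP\(NP/N))/N
        [6,7] "clearly" : N
    [7,8] "on" : NP\PP

[0,1] PP  lex  "park"
[1,2] NP  lex  "under"
[2,3] ((S/NP)\PP)\NP  lex  "the"
[1,3] (S/NP)\PP  <  k=2
[0,3] S/NP  <  k=1
[3,4] (NP/N)/S  lex  "built"
[4,5] S  lex  "sent"
[3,5] NP/N  >  k=4
[5,6] (PP\(NP/N))/N  lex  "chased"
[6,7] N  lex  "clearly"
[5,7] PP\(NP/N)  >  k=6
[3,7] PP  <  k=5
[7,8] NP\PP  lex  "on"
[3,8] NP  <  k=7
[0,8] S  >  k=3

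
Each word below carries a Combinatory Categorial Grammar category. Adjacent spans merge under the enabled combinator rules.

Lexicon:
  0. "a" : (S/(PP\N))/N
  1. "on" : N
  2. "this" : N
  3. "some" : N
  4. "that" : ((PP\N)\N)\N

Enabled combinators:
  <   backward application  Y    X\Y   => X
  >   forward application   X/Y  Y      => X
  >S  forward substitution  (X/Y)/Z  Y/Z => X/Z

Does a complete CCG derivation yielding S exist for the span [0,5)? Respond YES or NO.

[0,5] S   >
  [0,2] S/(PP\N)   >
    [0,1] "a" : (S/(PP\N))/N
    [1,2] "on" : N
  [2,5] PP\N   <
    [2,3] "this" : N
    [3,5] (PP\N)\N   <
      [3,4] "some" : N
      [4,5] "that" : ((PP\N)\N)\N

YES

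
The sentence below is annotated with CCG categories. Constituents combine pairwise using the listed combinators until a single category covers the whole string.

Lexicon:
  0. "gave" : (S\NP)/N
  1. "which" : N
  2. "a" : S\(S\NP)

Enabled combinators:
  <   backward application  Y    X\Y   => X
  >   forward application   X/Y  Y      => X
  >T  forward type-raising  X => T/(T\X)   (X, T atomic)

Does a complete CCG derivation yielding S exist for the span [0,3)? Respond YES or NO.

[0,3] S   <
  [0,2] S\NP   >
    [0,1] "gave" : (S\NP)/N
    [1,2] "which" : N
  [2,3] "a" : S\(S\NP)

YES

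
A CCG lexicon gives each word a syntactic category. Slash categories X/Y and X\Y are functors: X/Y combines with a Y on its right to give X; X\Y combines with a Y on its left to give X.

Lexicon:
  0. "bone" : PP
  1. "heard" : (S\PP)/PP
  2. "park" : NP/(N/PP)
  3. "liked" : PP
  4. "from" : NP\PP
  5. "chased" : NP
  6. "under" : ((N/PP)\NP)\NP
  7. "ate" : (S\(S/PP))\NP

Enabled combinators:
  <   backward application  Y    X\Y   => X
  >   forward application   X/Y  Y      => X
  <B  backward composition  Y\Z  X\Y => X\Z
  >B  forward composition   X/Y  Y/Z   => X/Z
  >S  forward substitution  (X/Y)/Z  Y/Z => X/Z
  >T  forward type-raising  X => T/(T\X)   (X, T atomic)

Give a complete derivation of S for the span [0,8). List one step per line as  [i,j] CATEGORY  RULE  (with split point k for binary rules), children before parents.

[0,8] S   <
  [0,2] S/PP   >B
    [0,1] S/(S\PP)   >T
      [0,1] "bone" : PP
    [1,2] "heard" : (S\PP)/PP
  [2,8] S\(S/PP)   <
    [2,7] NP   >
      [2,3] "park" : NP/(N/PP)
      [3,7] N/PP   <
        [3,5] NP   <
          [3,4] "liked" : PP
          [4,5] "from" : NP\PP
        [5,7] (N/PP)\NP   <
          [5,6] "chased" : NP
          [6,7] "under" : ((N/PP)\NP)\NP
    [7,8] "ate" : (S\(S/PP))\NP

[0,1] PP  lex  "bone"
[0,1] S/(S\PP)  >T
[1,2] (S\PP)/PP  lex  "heard"
[0,2] S/PP  >B  k=1
[2,3] NP/(N/PP)  lex  "park"
[3,4] PP  lex  "liked"
[4,5] NP\PP  lex  "from"
[3,5] NP  <  k=4
[5,6] NP  lex  "chased"
[6,7] ((N/PP)\NP)\NP  lex  "under"
[5,7] (N/PP)\NP  <  k=6
[3,7] N/PP  <  k=5
[2,7] NP  >  k=3
[7,8] (S\(S/PP))\NP  lex  "ate"
[2,8] S\(S/PP)  <  k=7
[0,8] S  <  k=2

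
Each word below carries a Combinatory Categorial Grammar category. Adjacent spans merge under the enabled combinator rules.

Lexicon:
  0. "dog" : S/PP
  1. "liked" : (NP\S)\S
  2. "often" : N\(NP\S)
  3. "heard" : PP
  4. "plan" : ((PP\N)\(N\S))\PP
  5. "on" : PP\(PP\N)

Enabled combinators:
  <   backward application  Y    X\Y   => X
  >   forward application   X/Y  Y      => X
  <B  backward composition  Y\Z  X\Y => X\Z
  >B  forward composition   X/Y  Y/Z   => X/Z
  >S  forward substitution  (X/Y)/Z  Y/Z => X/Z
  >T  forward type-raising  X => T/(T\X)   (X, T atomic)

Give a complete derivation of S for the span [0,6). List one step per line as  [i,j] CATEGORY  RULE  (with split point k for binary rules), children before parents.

[0,6] S   >
  [0,1] "dog" : S/PP
  [1,6] PP   <
    [1,5] PP\N   <
      [1,3] N\S   <B
        [1,2] "liked" : (NP\S)\S
        [2,3] "often" : N\(NP\S)
      [3,5] (PP\N)\(N\S)   <
        [3,4] "heard" : PP
        [4,5] "plan" : ((PP\N)\(N\S))\PP
    [5,6] "on" : PP\(PP\N)

[0,1] S/PP  lex  "dog"
[1,2] (NP\S)\S  lex  "liked"
[2,3] N\(NP\S)  lex  "often"
[1,3] N\S  <B  k=2
[3,4] PP  lex  "heard"
[4,5] ((PP\N)\(N\S))\PP  lex  "plan"
[3,5] (PP\N)\(N\S)  <  k=4
[1,5] PP\N  <  k=3
[5,6] PP\(PP\N)  lex  "on"
[1,6] PP  <  k=5
[0,6] S  >  k=1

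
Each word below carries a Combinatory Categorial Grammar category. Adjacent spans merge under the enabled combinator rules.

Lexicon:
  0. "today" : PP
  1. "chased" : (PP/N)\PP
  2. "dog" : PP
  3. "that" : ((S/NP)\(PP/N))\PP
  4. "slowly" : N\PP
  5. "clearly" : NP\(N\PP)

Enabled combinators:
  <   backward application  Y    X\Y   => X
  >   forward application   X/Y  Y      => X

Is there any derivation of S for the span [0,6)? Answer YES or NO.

[0,6] S   >
  [0,4] S/NP   <
    [0,2] PP/N   <
      [0,1] "today" : PP
      [1,2] "chased" : (PP/N)\PP
    [2,4] (S/NP)\(PP/N)   <
      [2,3] "dog" : PP
      [3,4] "that" : ((S/NP)\(PP/N))\PP
  [4,6] NP   <
    [4,5] "slowly" : N\PP
    [5,6] "clearly" : NP\(N\PP)

YES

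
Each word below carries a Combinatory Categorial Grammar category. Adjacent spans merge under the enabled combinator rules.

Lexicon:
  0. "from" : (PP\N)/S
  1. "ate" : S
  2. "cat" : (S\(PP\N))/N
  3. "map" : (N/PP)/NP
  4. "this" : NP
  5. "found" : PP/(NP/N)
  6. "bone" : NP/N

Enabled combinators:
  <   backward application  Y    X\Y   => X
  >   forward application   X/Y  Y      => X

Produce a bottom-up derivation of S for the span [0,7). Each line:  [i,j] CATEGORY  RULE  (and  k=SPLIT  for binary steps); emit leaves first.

[0,1] (PP\N)/S  lex  "from"
[1,2] S  lex  "ate"
[0,2] PP\N  >  k=1
[2,3] (S\(PP\N))/N  lex  "cat"
[3,4] (N/PP)/NP  lex  "map"
[4,5] NP  lex  "this"
[3,5] N/PP  >  k=4
[5,6] PP/(NP/N)  lex  "found"
[6,7] NP/N  lex  "bone"
[5,7] PP  >  k=6
[3,7] N  >  k=5
[2,7] S\(PP\N)  >  k=3
[0,7] S  <  k=2

[0,7] S   <
  [0,2] PP\N   >
    [0,1] "from" : (PP\N)/S
    [1,2] "ate" : S
  [2,7] S\(PP\N)   >
    [2,3] "cat" : (S\(PP\N))/N
    [3,7] N   >
      [3,5] N/PP   >
        [3,4] "map" : (N/PP)/NP
        [4,5] "this" : NP
      [5,7] PP   >
        [5,6] "found" : PP/(NP/N)
        [6,7] "bone" : NP/N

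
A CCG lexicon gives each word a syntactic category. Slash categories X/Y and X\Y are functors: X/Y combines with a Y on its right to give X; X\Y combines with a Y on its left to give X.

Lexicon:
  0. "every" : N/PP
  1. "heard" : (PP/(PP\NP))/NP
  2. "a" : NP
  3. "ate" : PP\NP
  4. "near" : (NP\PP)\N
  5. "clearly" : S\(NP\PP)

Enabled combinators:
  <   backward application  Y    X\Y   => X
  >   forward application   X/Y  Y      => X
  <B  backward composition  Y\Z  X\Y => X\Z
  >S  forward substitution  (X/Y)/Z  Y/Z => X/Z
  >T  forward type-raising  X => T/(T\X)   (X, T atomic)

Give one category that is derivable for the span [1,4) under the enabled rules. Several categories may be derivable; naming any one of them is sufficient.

[0,6] S   <
  [0,4] N   >
    [0,1] "every" : N/PP
    [1,4] PP   >
      [1,3] PP/(PP\NP)   >
        [1,2] "heard" : (PP/(PP\NP))/NP
        [2,3] "a" : NP
      [3,4] "ate" : PP\NP
  [4,6] S\N   <B
    [4,5] "near" : (NP\PP)\N
    [5,6] "clearly" : S\(NP\PP)

PP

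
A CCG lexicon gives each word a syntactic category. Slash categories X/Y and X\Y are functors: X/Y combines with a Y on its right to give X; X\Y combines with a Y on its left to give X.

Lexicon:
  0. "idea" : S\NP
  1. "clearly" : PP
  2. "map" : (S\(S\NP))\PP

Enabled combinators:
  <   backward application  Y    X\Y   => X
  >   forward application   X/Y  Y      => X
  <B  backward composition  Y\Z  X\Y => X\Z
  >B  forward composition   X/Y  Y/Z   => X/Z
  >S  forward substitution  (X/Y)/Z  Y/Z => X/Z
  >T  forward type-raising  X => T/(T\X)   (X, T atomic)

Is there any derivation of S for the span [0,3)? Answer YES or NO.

YES

[0,3] S   <
  [0,1] "idea" : S\NP
  [1,3] S\(S\NP)   <
    [1,2] "clearly" : PP
    [2,3] "map" : (S\(S\NP))\PP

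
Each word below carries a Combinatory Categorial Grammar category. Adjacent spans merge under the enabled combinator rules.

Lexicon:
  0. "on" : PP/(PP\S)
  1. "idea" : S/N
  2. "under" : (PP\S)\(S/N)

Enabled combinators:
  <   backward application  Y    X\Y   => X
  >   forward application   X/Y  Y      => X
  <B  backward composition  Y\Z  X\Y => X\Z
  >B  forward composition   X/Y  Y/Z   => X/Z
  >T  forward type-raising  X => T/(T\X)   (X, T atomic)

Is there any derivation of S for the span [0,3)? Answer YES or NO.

NO

PP/(PP\S) S/N (PP\S)\(S/N)
CKY chart[0,3] = {N/(N\PP), NP/(NP\PP), PP, PP/(PP\PP), S/(S\PP)}; S ∉ chart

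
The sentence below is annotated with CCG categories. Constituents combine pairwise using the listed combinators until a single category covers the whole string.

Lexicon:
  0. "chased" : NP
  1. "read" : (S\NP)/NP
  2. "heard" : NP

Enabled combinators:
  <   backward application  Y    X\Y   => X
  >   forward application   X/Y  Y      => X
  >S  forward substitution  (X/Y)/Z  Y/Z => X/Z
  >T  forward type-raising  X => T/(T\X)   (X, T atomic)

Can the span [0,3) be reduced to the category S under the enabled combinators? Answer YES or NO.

YES

[0,3] S   >
  [0,1] S/(S\NP)   >T
    [0,1] "chased" : NP
  [1,3] S\NP   >
    [1,2] "read" : (S\NP)/NP
    [2,3] "heard" : NP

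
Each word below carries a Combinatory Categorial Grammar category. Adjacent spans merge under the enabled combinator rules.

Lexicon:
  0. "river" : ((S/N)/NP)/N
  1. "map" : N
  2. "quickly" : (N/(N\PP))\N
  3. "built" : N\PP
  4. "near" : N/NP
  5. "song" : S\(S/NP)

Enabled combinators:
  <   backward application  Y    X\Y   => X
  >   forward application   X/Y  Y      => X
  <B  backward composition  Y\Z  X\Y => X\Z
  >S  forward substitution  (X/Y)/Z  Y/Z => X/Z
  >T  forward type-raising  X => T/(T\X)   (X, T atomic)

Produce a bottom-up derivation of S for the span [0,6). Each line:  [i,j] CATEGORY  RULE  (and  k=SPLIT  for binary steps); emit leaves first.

[0,1] ((S/N)/NP)/N  lex  "river"
[1,2] N  lex  "map"
[2,3] (N/(N\PP))\N  lex  "quickly"
[1,3] N/(N\PP)  <  k=2
[3,4] N\PP  lex  "built"
[1,4] N  >  k=3
[0,4] (S/N)/NP  >  k=1
[4,5] N/NP  lex  "near"
[0,5] S/NP  >S  k=4
[5,6] S\(S/NP)  lex  "song"
[0,6] S  <  k=5

[0,6] S   <
  [0,5] S/NP   >S
    [0,4] (S/N)/NP   >
      [0,1] "river" : ((S/N)/NP)/N
      [1,4] N   >
        [1,3] N/(N\PP)   <
          [1,2] "map" : N
          [2,3] "quickly" : (N/(N\PP))\N
        [3,4] "built" : N\PP
    [4,5] "near" : N/NP
  [5,6] "song" : S\(S/NP)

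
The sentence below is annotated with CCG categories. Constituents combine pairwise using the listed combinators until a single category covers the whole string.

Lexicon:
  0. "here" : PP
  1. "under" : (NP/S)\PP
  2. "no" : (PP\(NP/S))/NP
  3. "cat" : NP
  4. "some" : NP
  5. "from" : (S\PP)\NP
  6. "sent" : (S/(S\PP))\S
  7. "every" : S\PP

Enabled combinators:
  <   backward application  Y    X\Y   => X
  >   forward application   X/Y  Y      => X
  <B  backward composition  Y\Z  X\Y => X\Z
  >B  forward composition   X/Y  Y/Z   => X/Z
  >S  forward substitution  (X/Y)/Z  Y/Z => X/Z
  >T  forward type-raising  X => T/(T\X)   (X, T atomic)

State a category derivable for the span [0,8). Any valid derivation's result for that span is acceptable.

S

[0,8] S   >
  [0,7] S/(S\PP)   <
    [0,6] S   <
      [0,4] PP   <
        [0,2] NP/S   <
          [0,1] "here" : PP
          [1,2] "under" : (NP/S)\PP
        [2,4] PP\(NP/S)   >
          [2,3] "no" : (PP\(NP/S))/NP
          [3,4] "cat" : NP
      [4,6] S\PP   <
        [4,5] "some" : NP
        [5,6] "from" : (S\PP)\NP
    [6,7] "sent" : (S/(S\PP))\S
  [7,8] "every" : S\PP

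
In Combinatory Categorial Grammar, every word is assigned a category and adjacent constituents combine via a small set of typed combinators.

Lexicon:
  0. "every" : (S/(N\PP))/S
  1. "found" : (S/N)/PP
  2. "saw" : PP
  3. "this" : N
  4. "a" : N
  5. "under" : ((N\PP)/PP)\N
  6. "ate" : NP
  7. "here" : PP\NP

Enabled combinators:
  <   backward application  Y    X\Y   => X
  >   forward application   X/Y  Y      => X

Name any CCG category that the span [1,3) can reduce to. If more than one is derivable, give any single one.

[0,8] S   >
  [0,4] S/(N\PP)   >
    [0,1] "every" : (S/(N\PP))/S
    [1,4] S   >
      [1,3] S/N   >
        [1,2] "found" : (S/N)/PP
        [2,3] "saw" : PP
      [3,4] "this" : N
  [4,8] N\PP   >
    [4,6] (N\PP)/PP   <
      [4,5] "a" : N
      [5,6] "under" : ((N\PP)/PP)\N
    [6,8] PP   <
      [6,7] "ate" : NP
      [7,8] "here" : PP\NP

S/N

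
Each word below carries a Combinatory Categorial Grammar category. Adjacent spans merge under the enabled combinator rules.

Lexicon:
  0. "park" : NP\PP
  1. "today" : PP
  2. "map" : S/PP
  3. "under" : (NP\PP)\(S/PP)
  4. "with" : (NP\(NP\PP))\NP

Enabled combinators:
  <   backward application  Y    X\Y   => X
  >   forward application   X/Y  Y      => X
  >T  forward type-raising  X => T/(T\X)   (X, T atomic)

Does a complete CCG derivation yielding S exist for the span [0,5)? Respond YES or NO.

NO

NP\PP PP S/PP (NP\PP)\(S/PP) (NP\(NP\PP))\NP
CKY chart[0,5] = {N/(N\NP), NP, NP/(NP\NP), PP/(PP\NP), S/(S\NP)}; S ∉ chart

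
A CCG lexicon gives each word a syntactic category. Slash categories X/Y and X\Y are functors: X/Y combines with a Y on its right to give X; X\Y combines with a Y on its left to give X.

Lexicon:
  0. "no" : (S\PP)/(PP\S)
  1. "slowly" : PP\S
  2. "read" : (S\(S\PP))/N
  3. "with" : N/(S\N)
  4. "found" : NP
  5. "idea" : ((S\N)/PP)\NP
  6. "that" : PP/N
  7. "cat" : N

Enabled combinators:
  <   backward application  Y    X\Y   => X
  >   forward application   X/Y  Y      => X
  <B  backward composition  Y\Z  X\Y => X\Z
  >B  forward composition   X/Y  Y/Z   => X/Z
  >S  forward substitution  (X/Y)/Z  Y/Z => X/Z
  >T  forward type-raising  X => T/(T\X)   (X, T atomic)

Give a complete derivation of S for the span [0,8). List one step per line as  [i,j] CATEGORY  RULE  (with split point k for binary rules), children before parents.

[0,1] (S\PP)/(PP\S)  lex  "no"
[1,2] PP\S  lex  "slowly"
[0,2] S\PP  >  k=1
[2,3] (S\(S\PP))/N  lex  "read"
[3,4] N/(S\N)  lex  "with"
[4,5] NP  lex  "found"
[5,6] ((S\N)/PP)\NP  lex  "idea"
[4,6] (S\N)/PP  <  k=5
[3,6] N/PP  >B  k=4
[6,7] PP/N  lex  "that"
[7,8] N  lex  "cat"
[6,8] PP  >  k=7
[3,8] N  >  k=6
[2,8] S\(S\PP)  >  k=3
[0,8] S  <  k=2

[0,8] S   <
  [0,2] S\PP   >
    [0,1] "no" : (S\PP)/(PP\S)
    [1,2] "slowly" : PP\S
  [2,8] S\(S\PP)   >
    [2,3] "read" : (S\(S\PP))/N
    [3,8] N   >
      [3,6] N/PP   >B
        [3,4] "with" : N/(S\N)
        [4,6] (S\N)/PP   <
          [4,5] "found" : NP
          [5,6] "idea" : ((S\N)/PP)\NP
      [6,8] PP   >
        [6,7] "that" : PP/N
        [7,8] "cat" : N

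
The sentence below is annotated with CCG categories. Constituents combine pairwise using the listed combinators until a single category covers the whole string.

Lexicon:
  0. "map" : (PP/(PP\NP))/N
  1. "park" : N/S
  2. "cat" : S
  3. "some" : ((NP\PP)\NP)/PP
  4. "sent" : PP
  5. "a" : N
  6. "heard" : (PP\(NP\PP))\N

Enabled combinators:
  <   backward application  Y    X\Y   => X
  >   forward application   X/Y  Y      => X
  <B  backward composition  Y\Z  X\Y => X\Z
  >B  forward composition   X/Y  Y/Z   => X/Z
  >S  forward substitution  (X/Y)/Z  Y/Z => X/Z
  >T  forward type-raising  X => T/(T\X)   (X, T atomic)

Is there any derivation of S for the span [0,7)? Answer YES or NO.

NO

(PP/(PP\NP))/N N/S S ((NP\PP)\NP)/PP PP N (PP\(NP\PP))\N
CKY chart[0,7] = {N/(N\PP), NP/(NP\PP), PP, PP/(PP\PP), S/(S\PP)}; S ∉ chart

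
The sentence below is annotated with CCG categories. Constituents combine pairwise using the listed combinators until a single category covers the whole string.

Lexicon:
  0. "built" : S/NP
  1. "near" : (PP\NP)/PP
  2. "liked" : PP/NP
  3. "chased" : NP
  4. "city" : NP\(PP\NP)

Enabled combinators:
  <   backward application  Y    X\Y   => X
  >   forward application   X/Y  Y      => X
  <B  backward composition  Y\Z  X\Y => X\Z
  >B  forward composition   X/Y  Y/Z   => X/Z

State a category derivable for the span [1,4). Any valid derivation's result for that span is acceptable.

PP\NP

[0,5] S   >
  [0,1] "built" : S/NP
  [1,5] NP   <
    [1,4] PP\NP   >
      [1,2] "near" : (PP\NP)/PP
      [2,4] PP   >
        [2,3] "liked" : PP/NP
        [3,4] "chased" : NP
    [4,5] "city" : NP\(PP\NP)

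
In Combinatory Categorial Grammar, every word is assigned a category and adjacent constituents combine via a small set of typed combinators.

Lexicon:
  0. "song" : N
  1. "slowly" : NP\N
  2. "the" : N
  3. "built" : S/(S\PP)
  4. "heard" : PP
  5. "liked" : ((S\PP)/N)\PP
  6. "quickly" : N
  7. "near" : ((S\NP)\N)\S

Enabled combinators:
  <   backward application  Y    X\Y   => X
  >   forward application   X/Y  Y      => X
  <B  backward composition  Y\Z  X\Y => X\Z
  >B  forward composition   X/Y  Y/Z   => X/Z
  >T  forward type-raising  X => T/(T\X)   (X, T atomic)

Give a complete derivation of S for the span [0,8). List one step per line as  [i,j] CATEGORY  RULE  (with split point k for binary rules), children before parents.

[0,1] N  lex  "song"
[1,2] NP\N  lex  "slowly"
[0,2] NP  <  k=1
[2,3] N  lex  "the"
[3,4] S/(S\PP)  lex  "built"
[4,5] PP  lex  "heard"
[5,6] ((S\PP)/N)\PP  lex  "liked"
[4,6] (S\PP)/N  <  k=5
[6,7] N  lex  "quickly"
[4,7] S\PP  >  k=6
[3,7] S  >  k=4
[7,8] ((S\NP)\N)\S  lex  "near"
[3,8] (S\NP)\N  <  k=7
[2,8] S\NP  <  k=3
[0,8] S  <  k=2

[0,8] S   <
  [0,2] NP   <
    [0,1] "song" : N
    [1,2] "slowly" : NP\N
  [2,8] S\NP   <
    [2,3] "the" : N
    [3,8] (S\NP)\N   <
      [3,7] S   >
        [3,4] "built" : S/(S\PP)
        [4,7] S\PP   >
          [4,6] (S\PP)/N   <
            [4,5] "heard" : PP
            [5,6] "liked" : ((S\PP)/N)\PP
          [6,7] "quickly" : N
      [7,8] "near" : ((S\NP)\N)\S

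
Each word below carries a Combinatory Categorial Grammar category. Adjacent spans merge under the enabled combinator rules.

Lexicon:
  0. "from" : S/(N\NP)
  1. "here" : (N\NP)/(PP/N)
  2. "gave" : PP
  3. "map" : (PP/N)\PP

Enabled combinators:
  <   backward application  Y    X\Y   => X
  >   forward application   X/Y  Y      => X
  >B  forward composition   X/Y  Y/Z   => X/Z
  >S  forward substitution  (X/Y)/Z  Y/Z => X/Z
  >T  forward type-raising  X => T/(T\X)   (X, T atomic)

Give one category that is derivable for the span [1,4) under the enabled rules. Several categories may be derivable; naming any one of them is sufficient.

[0,4] S   >
  [0,1] "from" : S/(N\NP)
  [1,4] N\NP   >
    [1,2] "here" : (N\NP)/(PP/N)
    [2,4] PP/N   <
      [2,3] "gave" : PP
      [3,4] "map" : (PP/N)\PP

N\NP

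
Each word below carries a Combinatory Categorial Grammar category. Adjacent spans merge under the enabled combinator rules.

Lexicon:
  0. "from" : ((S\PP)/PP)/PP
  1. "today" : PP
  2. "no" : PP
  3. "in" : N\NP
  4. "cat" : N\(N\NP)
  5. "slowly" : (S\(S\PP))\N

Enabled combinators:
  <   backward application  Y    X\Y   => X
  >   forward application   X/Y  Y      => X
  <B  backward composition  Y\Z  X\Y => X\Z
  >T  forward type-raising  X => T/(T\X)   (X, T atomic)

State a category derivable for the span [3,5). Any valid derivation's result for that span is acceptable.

N

[0,6] S   <
  [0,3] S\PP   >
    [0,2] (S\PP)/PP   >
      [0,1] "from" : ((S\PP)/PP)/PP
      [1,2] "today" : PP
    [2,3] "no" : PP
  [3,6] S\(S\PP)   <
    [3,5] N   <
      [3,4] "in" : N\NP
      [4,5] "cat" : N\(N\NP)
    [5,6] "slowly" : (S\(S\PP))\N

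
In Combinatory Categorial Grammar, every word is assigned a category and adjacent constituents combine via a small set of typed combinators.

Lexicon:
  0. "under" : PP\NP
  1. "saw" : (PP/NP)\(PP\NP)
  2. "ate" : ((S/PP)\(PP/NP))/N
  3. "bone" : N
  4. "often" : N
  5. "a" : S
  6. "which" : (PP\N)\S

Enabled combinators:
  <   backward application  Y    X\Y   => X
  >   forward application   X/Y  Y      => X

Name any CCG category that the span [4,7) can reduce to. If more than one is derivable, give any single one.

[0,7] S   >
  [0,4] S/PP   <
    [0,2] PP/NP   <
      [0,1] "under" : PP\NP
      [1,2] "saw" : (PP/NP)\(PP\NP)
    [2,4] (S/PP)\(PP/NP)   >
      [2,3] "ate" : ((S/PP)\(PP/NP))/N
      [3,4] "bone" : N
  [4,7] PP   <
    [4,5] "often" : N
    [5,7] PP\N   <
      [5,6] "a" : S
      [6,7] "which" : (PP\N)\S

PP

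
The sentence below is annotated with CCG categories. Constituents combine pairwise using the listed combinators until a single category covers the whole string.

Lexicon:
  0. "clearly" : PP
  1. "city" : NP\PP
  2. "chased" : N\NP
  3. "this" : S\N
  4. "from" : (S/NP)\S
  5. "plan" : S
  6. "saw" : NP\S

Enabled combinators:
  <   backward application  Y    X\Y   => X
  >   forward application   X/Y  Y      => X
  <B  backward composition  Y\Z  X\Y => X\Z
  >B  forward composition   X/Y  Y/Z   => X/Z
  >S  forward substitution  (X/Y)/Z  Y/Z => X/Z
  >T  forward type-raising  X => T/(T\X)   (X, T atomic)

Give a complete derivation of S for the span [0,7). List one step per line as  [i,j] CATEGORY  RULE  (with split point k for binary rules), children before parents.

[0,7] S   >
  [0,5] S/NP   <
    [0,4] S   <
      [0,3] N   <
        [0,2] NP   >
          [0,1] NP/(NP\PP)   >T
            [0,1] "clearly" : PP
          [1,2] "city" : NP\PP
        [2,3] "chased" : N\NP
      [3,4] "this" : S\N
    [4,5] "from" : (S/NP)\S
  [5,7] NP   <
    [5,6] "plan" : S
    [6,7] "saw" : NP\S

[0,1] PP  lex  "clearly"
[0,1] NP/(NP\PP)  >T
[1,2] NP\PP  lex  "city"
[0,2] NP  >  k=1
[2,3] N\NP  lex  "chased"
[0,3] N  <  k=2
[3,4] S\N  lex  "this"
[0,4] S  <  k=3
[4,5] (S/NP)\S  lex  "from"
[0,5] S/NP  <  k=4
[5,6] S  lex  "plan"
[6,7] NP\S  lex  "saw"
[5,7] NP  <  k=6
[0,7] S  >  k=5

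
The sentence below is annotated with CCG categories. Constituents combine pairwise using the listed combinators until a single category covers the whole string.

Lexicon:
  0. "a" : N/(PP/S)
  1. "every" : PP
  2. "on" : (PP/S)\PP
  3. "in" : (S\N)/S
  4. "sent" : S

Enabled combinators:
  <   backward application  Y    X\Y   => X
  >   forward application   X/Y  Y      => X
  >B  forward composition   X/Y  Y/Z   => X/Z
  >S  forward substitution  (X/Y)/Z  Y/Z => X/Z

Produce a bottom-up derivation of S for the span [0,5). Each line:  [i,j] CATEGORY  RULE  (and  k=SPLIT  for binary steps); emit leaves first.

[0,1] N/(PP/S)  lex  "a"
[1,2] PP  lex  "every"
[2,3] (PP/S)\PP  lex  "on"
[1,3] PP/S  <  k=2
[0,3] N  >  k=1
[3,4] (S\N)/S  lex  "in"
[4,5] S  lex  "sent"
[3,5] S\N  >  k=4
[0,5] S  <  k=3

[0,5] S   <
  [0,3] N   >
    [0,1] "a" : N/(PP/S)
    [1,3] PP/S   <
      [1,2] "every" : PP
      [2,3] "on" : (PP/S)\PP
  [3,5] S\N   >
    [3,4] "in" : (S\N)/S
    [4,5] "sent" : S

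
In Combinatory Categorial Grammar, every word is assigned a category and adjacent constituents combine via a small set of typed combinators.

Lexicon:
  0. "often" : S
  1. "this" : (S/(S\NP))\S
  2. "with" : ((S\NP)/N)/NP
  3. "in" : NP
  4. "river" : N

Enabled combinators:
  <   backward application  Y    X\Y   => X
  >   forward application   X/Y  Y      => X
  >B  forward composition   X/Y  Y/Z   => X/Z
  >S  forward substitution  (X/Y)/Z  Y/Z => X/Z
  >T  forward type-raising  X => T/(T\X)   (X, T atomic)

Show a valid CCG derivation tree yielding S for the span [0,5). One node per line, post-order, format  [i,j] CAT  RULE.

[0,5] S   >
  [0,2] S/(S\NP)   <
    [0,1] "often" : S
    [1,2] "this" : (S/(S\NP))\S
  [2,5] S\NP   >
    [2,4] (S\NP)/N   >
      [2,3] "with" : ((S\NP)/N)/NP
      [3,4] "in" : NP
    [4,5] "river" : N

[0,1] S  lex  "often"
[1,2] (S/(S\NP))\S  lex  "this"
[0,2] S/(S\NP)  <  k=1
[2,3] ((S\NP)/N)/NP  lex  "with"
[3,4] NP  lex  "in"
[2,4] (S\NP)/N  >  k=3
[4,5] N  lex  "river"
[2,5] S\NP  >  k=4
[0,5] S  >  k=2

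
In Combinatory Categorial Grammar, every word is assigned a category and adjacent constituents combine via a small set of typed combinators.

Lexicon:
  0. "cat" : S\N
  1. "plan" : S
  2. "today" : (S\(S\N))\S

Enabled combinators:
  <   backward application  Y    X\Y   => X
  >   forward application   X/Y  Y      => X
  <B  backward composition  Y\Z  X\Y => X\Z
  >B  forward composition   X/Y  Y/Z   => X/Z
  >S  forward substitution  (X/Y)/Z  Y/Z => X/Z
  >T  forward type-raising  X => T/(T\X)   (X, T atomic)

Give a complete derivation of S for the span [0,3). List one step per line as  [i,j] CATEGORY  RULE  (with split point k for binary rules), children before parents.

[0,1] S\N  lex  "cat"
[1,2] S  lex  "plan"
[2,3] (S\(S\N))\S  lex  "today"
[1,3] S\(S\N)  <  k=2
[0,3] S  <  k=1

[0,3] S   <
  [0,1] "cat" : S\N
  [1,3] S\(S\N)   <
    [1,2] "plan" : S
    [2,3] "today" : (S\(S\N))\S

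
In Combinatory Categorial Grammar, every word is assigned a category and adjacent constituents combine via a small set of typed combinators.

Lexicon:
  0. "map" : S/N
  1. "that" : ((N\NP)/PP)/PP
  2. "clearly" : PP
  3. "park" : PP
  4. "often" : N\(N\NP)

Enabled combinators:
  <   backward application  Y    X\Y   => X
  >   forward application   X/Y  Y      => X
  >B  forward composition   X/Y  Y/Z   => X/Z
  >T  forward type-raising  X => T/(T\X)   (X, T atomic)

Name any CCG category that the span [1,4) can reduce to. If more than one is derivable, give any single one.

[0,5] S   >
  [0,1] "map" : S/N
  [1,5] N   <
    [1,4] N\NP   >
      [1,3] (N\NP)/PP   >
        [1,2] "that" : ((N\NP)/PP)/PP
        [2,3] "clearly" : PP
      [3,4] "park" : PP
    [4,5] "often" : N\(N\NP)

N\NP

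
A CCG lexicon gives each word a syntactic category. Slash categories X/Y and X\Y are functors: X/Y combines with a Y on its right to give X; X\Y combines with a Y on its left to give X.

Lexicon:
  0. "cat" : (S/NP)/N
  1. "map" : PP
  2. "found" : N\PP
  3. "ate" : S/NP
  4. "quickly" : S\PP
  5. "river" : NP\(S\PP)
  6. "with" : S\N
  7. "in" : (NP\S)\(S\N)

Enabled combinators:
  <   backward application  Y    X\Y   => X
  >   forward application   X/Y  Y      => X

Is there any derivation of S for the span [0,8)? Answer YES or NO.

[0,8] S   >
  [0,3] S/NP   >
    [0,1] "cat" : (S/NP)/N
    [1,3] N   <
      [1,2] "map" : PP
      [2,3] "found" : N\PP
  [3,8] NP   <
    [3,6] S   >
      [3,4] "ate" : S/NP
      [4,6] NP   <
        [4,5] "quickly" : S\PP
        [5,6] "river" : NP\(S\PP)
    [6,8] NP\S   <
      [6,7] "with" : S\N
      [7,8] "in" : (NP\S)\(S\N)

YES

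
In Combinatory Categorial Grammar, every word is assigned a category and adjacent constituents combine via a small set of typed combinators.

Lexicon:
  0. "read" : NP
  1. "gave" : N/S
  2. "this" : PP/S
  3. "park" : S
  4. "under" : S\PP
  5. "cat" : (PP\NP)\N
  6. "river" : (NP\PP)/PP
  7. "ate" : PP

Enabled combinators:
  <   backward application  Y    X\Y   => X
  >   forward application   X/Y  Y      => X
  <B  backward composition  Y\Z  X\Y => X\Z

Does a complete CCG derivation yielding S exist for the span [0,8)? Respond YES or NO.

NP N/S PP/S S S\PP (PP\NP)\N (NP\PP)/PP PP
CKY chart[0,8] = {NP}; S ∉ chart

NO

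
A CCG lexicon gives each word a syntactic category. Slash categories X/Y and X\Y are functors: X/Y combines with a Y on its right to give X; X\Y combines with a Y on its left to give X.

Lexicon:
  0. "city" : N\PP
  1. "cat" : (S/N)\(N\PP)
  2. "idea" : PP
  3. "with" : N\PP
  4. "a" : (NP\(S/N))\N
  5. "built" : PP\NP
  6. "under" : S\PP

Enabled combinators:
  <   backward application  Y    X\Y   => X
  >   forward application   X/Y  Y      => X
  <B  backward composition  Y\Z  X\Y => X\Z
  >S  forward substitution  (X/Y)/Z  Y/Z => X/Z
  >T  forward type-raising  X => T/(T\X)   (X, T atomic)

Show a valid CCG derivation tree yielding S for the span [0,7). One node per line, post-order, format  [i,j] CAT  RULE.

[0,7] S   <
  [0,5] NP   <
    [0,2] S/N   <
      [0,1] "city" : N\PP
      [1,2] "cat" : (S/N)\(N\PP)
    [2,5] NP\(S/N)   <
      [2,4] N   >
        [2,3] N/(N\PP)   >T
          [2,3] "idea" : PP
        [3,4] "with" : N\PP
      [4,5] "a" : (NP\(S/N))\N
  [5,7] S\NP   <B
    [5,6] "built" : PP\NP
    [6,7] "under" : S\PP

[0,1] N\PP  lex  "city"
[1,2] (S/N)\(N\PP)  lex  "cat"
[0,2] S/N  <  k=1
[2,3] PP  lex  "idea"
[2,3] N/(N\PP)  >T
[3,4] N\PP  lex  "with"
[2,4] N  >  k=3
[4,5] (NP\(S/N))\N  lex  "a"
[2,5] NP\(S/N)  <  k=4
[0,5] NP  <  k=2
[5,6] PP\NP  lex  "built"
[6,7] S\PP  lex  "under"
[5,7] S\NP  <B  k=6
[0,7] S  <  k=5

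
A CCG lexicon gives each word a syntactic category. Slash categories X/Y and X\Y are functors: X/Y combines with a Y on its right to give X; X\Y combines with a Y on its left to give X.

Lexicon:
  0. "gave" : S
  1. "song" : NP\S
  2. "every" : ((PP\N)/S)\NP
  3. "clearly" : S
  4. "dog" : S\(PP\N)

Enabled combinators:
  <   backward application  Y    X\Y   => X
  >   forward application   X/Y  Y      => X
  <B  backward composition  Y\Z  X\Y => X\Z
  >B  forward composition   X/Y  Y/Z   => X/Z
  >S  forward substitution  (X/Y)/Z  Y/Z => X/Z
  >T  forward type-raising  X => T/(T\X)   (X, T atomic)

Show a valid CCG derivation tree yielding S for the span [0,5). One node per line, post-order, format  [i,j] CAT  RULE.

[0,5] S   <
  [0,4] PP\N   >
    [0,3] (PP\N)/S   <
      [0,2] NP   >
        [0,1] NP/(NP\S)   >T
          [0,1] "gave" : S
        [1,2] "song" : NP\S
      [2,3] "every" : ((PP\N)/S)\NP
    [3,4] "clearly" : S
  [4,5] "dog" : S\(PP\N)

[0,1] S  lex  "gave"
[0,1] NP/(NP\S)  >T
[1,2] NP\S  lex  "song"
[0,2] NP  >  k=1
[2,3] ((PP\N)/S)\NP  lex  "every"
[0,3] (PP\N)/S  <  k=2
[3,4] S  lex  "clearly"
[0,4] PP\N  >  k=3
[4,5] S\(PP\N)  lex  "dog"
[0,5] S  <  k=4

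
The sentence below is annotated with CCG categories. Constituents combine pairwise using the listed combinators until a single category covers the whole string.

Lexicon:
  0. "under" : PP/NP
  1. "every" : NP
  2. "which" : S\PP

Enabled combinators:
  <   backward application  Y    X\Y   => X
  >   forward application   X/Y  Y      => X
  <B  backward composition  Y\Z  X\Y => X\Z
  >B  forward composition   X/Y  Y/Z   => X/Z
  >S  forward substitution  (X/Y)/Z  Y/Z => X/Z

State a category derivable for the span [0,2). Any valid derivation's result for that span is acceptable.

PP

[0,3] S   <
  [0,2] PP   >
    [0,1] "under" : PP/NP
    [1,2] "every" : NP
  [2,3] "which" : S\PP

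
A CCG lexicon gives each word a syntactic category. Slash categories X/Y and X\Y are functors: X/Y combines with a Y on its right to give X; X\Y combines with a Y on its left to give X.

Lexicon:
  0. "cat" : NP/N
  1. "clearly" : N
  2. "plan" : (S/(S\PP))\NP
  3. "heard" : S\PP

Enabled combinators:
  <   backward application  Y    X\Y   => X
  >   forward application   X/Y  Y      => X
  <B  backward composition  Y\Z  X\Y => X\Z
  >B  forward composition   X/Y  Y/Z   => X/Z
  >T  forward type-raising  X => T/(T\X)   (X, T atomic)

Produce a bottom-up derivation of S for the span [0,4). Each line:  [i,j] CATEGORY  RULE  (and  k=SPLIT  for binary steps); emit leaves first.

[0,4] S   >
  [0,3] S/(S\PP)   <
    [0,2] NP   >
      [0,1] "cat" : NP/N
      [1,2] "clearly" : N
    [2,3] "plan" : (S/(S\PP))\NP
  [3,4] "heard" : S\PP

[0,1] NP/N  lex  "cat"
[1,2] N  lex  "clearly"
[0,2] NP  >  k=1
[2,3] (S/(S\PP))\NP  lex  "plan"
[0,3] S/(S\PP)  <  k=2
[3,4] S\PP  lex  "heard"
[0,4] S  >  k=3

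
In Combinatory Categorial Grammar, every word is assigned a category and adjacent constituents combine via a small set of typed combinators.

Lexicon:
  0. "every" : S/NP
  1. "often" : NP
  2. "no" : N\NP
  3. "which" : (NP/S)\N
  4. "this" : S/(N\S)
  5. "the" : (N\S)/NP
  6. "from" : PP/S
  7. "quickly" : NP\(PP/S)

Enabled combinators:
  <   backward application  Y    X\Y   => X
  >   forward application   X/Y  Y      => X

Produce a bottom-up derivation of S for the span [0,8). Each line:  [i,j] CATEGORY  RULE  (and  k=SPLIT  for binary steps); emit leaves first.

[0,1] S/NP  lex  "every"
[1,2] NP  lex  "often"
[2,3] N\NP  lex  "no"
[1,3] N  <  k=2
[3,4] (NP/S)\N  lex  "which"
[1,4] NP/S  <  k=3
[4,5] S/(N\S)  lex  "this"
[5,6] (N\S)/NP  lex  "the"
[6,7] PP/S  lex  "from"
[7,8] NP\(PP/S)  lex  "quickly"
[6,8] NP  <  k=7
[5,8] N\S  >  k=6
[4,8] S  >  k=5
[1,8] NP  >  k=4
[0,8] S  >  k=1

[0,8] S   >
  [0,1] "every" : S/NP
  [1,8] NP   >
    [1,4] NP/S   <
      [1,3] N   <
        [1,2] "often" : NP
        [2,3] "no" : N\NP
      [3,4] "which" : (NP/S)\N
    [4,8] S   >
      [4,5] "this" : S/(N\S)
      [5,8] N\S   >
        [5,6] "the" : (N\S)/NP
        [6,8] NP   <
          [6,7] "from" : PP/S
          [7,8] "quickly" : NP\(PP/S)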